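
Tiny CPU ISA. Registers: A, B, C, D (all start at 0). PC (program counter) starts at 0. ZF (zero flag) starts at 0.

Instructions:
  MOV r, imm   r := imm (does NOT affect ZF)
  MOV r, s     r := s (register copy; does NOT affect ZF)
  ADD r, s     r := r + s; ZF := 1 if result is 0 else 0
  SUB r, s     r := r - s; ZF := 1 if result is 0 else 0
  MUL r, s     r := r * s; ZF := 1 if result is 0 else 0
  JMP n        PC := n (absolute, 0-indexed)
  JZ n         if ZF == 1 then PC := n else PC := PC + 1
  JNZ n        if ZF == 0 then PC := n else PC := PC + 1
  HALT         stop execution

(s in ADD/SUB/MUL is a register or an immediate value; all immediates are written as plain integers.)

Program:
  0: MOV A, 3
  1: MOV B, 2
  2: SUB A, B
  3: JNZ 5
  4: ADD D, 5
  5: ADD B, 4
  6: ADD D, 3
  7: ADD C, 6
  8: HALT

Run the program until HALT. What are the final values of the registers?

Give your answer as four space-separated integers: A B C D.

Answer: 1 6 6 3

Derivation:
Step 1: PC=0 exec 'MOV A, 3'. After: A=3 B=0 C=0 D=0 ZF=0 PC=1
Step 2: PC=1 exec 'MOV B, 2'. After: A=3 B=2 C=0 D=0 ZF=0 PC=2
Step 3: PC=2 exec 'SUB A, B'. After: A=1 B=2 C=0 D=0 ZF=0 PC=3
Step 4: PC=3 exec 'JNZ 5'. After: A=1 B=2 C=0 D=0 ZF=0 PC=5
Step 5: PC=5 exec 'ADD B, 4'. After: A=1 B=6 C=0 D=0 ZF=0 PC=6
Step 6: PC=6 exec 'ADD D, 3'. After: A=1 B=6 C=0 D=3 ZF=0 PC=7
Step 7: PC=7 exec 'ADD C, 6'. After: A=1 B=6 C=6 D=3 ZF=0 PC=8
Step 8: PC=8 exec 'HALT'. After: A=1 B=6 C=6 D=3 ZF=0 PC=8 HALTED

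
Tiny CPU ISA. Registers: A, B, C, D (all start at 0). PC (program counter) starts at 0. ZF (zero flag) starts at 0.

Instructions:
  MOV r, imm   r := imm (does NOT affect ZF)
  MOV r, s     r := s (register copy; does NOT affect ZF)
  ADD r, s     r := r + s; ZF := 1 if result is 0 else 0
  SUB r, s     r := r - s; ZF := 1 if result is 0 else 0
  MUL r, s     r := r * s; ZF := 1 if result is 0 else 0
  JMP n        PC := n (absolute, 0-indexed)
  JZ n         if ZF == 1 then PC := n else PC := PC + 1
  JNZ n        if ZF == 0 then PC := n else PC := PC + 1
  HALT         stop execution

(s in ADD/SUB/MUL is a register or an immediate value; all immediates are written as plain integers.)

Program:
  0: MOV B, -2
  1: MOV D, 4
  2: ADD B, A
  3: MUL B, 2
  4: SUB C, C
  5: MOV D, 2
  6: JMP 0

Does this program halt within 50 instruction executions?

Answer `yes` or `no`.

Answer: no

Derivation:
Step 1: PC=0 exec 'MOV B, -2'. After: A=0 B=-2 C=0 D=0 ZF=0 PC=1
Step 2: PC=1 exec 'MOV D, 4'. After: A=0 B=-2 C=0 D=4 ZF=0 PC=2
Step 3: PC=2 exec 'ADD B, A'. After: A=0 B=-2 C=0 D=4 ZF=0 PC=3
Step 4: PC=3 exec 'MUL B, 2'. After: A=0 B=-4 C=0 D=4 ZF=0 PC=4
Step 5: PC=4 exec 'SUB C, C'. After: A=0 B=-4 C=0 D=4 ZF=1 PC=5
Step 6: PC=5 exec 'MOV D, 2'. After: A=0 B=-4 C=0 D=2 ZF=1 PC=6
Step 7: PC=6 exec 'JMP 0'. After: A=0 B=-4 C=0 D=2 ZF=1 PC=0
Step 8: PC=0 exec 'MOV B, -2'. After: A=0 B=-2 C=0 D=2 ZF=1 PC=1
Step 9: PC=1 exec 'MOV D, 4'. After: A=0 B=-2 C=0 D=4 ZF=1 PC=2
Step 10: PC=2 exec 'ADD B, A'. After: A=0 B=-2 C=0 D=4 ZF=0 PC=3
State after step 10 equals state after step 3: the program is in a cycle of length 7 and will never halt.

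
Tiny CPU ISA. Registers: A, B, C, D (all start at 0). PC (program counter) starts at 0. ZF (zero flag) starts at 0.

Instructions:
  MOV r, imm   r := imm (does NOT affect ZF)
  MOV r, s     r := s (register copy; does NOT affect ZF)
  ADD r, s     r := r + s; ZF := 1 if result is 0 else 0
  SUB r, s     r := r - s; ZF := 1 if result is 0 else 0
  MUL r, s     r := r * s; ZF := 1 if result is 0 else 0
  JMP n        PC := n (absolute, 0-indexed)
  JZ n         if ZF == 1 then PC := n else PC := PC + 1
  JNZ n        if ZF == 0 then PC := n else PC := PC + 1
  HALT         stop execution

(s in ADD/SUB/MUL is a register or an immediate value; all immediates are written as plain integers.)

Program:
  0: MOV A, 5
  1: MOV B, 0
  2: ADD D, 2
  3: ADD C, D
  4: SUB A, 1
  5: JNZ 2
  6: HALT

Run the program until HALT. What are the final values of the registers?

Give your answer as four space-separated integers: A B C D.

Step 1: PC=0 exec 'MOV A, 5'. After: A=5 B=0 C=0 D=0 ZF=0 PC=1
Step 2: PC=1 exec 'MOV B, 0'. After: A=5 B=0 C=0 D=0 ZF=0 PC=2
Step 3: PC=2 exec 'ADD D, 2'. After: A=5 B=0 C=0 D=2 ZF=0 PC=3
Step 4: PC=3 exec 'ADD C, D'. After: A=5 B=0 C=2 D=2 ZF=0 PC=4
Step 5: PC=4 exec 'SUB A, 1'. After: A=4 B=0 C=2 D=2 ZF=0 PC=5
Step 6: PC=5 exec 'JNZ 2'. After: A=4 B=0 C=2 D=2 ZF=0 PC=2
Step 7: PC=2 exec 'ADD D, 2'. After: A=4 B=0 C=2 D=4 ZF=0 PC=3
Step 8: PC=3 exec 'ADD C, D'. After: A=4 B=0 C=6 D=4 ZF=0 PC=4
Step 9: PC=4 exec 'SUB A, 1'. After: A=3 B=0 C=6 D=4 ZF=0 PC=5
Step 10: PC=5 exec 'JNZ 2'. After: A=3 B=0 C=6 D=4 ZF=0 PC=2
Step 11: PC=2 exec 'ADD D, 2'. After: A=3 B=0 C=6 D=6 ZF=0 PC=3
Step 12: PC=3 exec 'ADD C, D'. After: A=3 B=0 C=12 D=6 ZF=0 PC=4
Step 13: PC=4 exec 'SUB A, 1'. After: A=2 B=0 C=12 D=6 ZF=0 PC=5
Step 14: PC=5 exec 'JNZ 2'. After: A=2 B=0 C=12 D=6 ZF=0 PC=2
Step 15: PC=2 exec 'ADD D, 2'. After: A=2 B=0 C=12 D=8 ZF=0 PC=3
Step 16: PC=3 exec 'ADD C, D'. After: A=2 B=0 C=20 D=8 ZF=0 PC=4
Step 17: PC=4 exec 'SUB A, 1'. After: A=1 B=0 C=20 D=8 ZF=0 PC=5
Step 18: PC=5 exec 'JNZ 2'. After: A=1 B=0 C=20 D=8 ZF=0 PC=2
Step 19: PC=2 exec 'ADD D, 2'. After: A=1 B=0 C=20 D=10 ZF=0 PC=3
Step 20: PC=3 exec 'ADD C, D'. After: A=1 B=0 C=30 D=10 ZF=0 PC=4
Step 21: PC=4 exec 'SUB A, 1'. After: A=0 B=0 C=30 D=10 ZF=1 PC=5
Step 22: PC=5 exec 'JNZ 2'. After: A=0 B=0 C=30 D=10 ZF=1 PC=6
Step 23: PC=6 exec 'HALT'. After: A=0 B=0 C=30 D=10 ZF=1 PC=6 HALTED

Answer: 0 0 30 10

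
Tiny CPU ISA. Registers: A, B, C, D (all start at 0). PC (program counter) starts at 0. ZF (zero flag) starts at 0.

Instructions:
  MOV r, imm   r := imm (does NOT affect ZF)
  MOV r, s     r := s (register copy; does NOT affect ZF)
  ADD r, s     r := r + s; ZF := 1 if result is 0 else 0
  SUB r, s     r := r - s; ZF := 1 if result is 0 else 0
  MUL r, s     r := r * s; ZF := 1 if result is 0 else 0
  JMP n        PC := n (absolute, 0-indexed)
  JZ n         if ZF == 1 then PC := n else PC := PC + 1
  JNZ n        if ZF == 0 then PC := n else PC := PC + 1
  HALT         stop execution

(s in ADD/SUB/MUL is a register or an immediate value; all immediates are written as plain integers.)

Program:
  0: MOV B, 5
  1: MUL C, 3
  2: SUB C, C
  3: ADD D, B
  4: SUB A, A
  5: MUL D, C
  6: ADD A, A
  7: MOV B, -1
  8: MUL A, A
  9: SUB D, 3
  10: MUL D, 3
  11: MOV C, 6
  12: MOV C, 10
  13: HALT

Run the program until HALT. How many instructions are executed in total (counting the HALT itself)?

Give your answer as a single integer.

Answer: 14

Derivation:
Step 1: PC=0 exec 'MOV B, 5'. After: A=0 B=5 C=0 D=0 ZF=0 PC=1
Step 2: PC=1 exec 'MUL C, 3'. After: A=0 B=5 C=0 D=0 ZF=1 PC=2
Step 3: PC=2 exec 'SUB C, C'. After: A=0 B=5 C=0 D=0 ZF=1 PC=3
Step 4: PC=3 exec 'ADD D, B'. After: A=0 B=5 C=0 D=5 ZF=0 PC=4
Step 5: PC=4 exec 'SUB A, A'. After: A=0 B=5 C=0 D=5 ZF=1 PC=5
Step 6: PC=5 exec 'MUL D, C'. After: A=0 B=5 C=0 D=0 ZF=1 PC=6
Step 7: PC=6 exec 'ADD A, A'. After: A=0 B=5 C=0 D=0 ZF=1 PC=7
Step 8: PC=7 exec 'MOV B, -1'. After: A=0 B=-1 C=0 D=0 ZF=1 PC=8
Step 9: PC=8 exec 'MUL A, A'. After: A=0 B=-1 C=0 D=0 ZF=1 PC=9
Step 10: PC=9 exec 'SUB D, 3'. After: A=0 B=-1 C=0 D=-3 ZF=0 PC=10
Step 11: PC=10 exec 'MUL D, 3'. After: A=0 B=-1 C=0 D=-9 ZF=0 PC=11
Step 12: PC=11 exec 'MOV C, 6'. After: A=0 B=-1 C=6 D=-9 ZF=0 PC=12
Step 13: PC=12 exec 'MOV C, 10'. After: A=0 B=-1 C=10 D=-9 ZF=0 PC=13
Step 14: PC=13 exec 'HALT'. After: A=0 B=-1 C=10 D=-9 ZF=0 PC=13 HALTED
Total instructions executed: 14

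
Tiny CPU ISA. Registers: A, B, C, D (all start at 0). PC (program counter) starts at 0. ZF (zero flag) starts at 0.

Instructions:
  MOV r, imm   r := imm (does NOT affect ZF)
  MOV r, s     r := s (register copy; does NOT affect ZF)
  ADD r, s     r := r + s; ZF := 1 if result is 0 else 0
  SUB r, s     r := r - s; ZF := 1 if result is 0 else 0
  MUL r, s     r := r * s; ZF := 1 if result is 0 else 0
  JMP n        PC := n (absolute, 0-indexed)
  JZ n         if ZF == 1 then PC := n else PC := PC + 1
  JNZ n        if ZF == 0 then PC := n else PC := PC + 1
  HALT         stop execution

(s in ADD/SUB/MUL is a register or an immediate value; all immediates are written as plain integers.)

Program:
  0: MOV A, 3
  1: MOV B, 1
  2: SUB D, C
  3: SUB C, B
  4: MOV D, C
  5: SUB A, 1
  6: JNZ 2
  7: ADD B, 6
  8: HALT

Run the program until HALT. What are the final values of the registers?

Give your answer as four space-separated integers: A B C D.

Step 1: PC=0 exec 'MOV A, 3'. After: A=3 B=0 C=0 D=0 ZF=0 PC=1
Step 2: PC=1 exec 'MOV B, 1'. After: A=3 B=1 C=0 D=0 ZF=0 PC=2
Step 3: PC=2 exec 'SUB D, C'. After: A=3 B=1 C=0 D=0 ZF=1 PC=3
Step 4: PC=3 exec 'SUB C, B'. After: A=3 B=1 C=-1 D=0 ZF=0 PC=4
Step 5: PC=4 exec 'MOV D, C'. After: A=3 B=1 C=-1 D=-1 ZF=0 PC=5
Step 6: PC=5 exec 'SUB A, 1'. After: A=2 B=1 C=-1 D=-1 ZF=0 PC=6
Step 7: PC=6 exec 'JNZ 2'. After: A=2 B=1 C=-1 D=-1 ZF=0 PC=2
Step 8: PC=2 exec 'SUB D, C'. After: A=2 B=1 C=-1 D=0 ZF=1 PC=3
Step 9: PC=3 exec 'SUB C, B'. After: A=2 B=1 C=-2 D=0 ZF=0 PC=4
Step 10: PC=4 exec 'MOV D, C'. After: A=2 B=1 C=-2 D=-2 ZF=0 PC=5
Step 11: PC=5 exec 'SUB A, 1'. After: A=1 B=1 C=-2 D=-2 ZF=0 PC=6
Step 12: PC=6 exec 'JNZ 2'. After: A=1 B=1 C=-2 D=-2 ZF=0 PC=2
Step 13: PC=2 exec 'SUB D, C'. After: A=1 B=1 C=-2 D=0 ZF=1 PC=3
Step 14: PC=3 exec 'SUB C, B'. After: A=1 B=1 C=-3 D=0 ZF=0 PC=4
Step 15: PC=4 exec 'MOV D, C'. After: A=1 B=1 C=-3 D=-3 ZF=0 PC=5
Step 16: PC=5 exec 'SUB A, 1'. After: A=0 B=1 C=-3 D=-3 ZF=1 PC=6
Step 17: PC=6 exec 'JNZ 2'. After: A=0 B=1 C=-3 D=-3 ZF=1 PC=7
Step 18: PC=7 exec 'ADD B, 6'. After: A=0 B=7 C=-3 D=-3 ZF=0 PC=8
Step 19: PC=8 exec 'HALT'. After: A=0 B=7 C=-3 D=-3 ZF=0 PC=8 HALTED

Answer: 0 7 -3 -3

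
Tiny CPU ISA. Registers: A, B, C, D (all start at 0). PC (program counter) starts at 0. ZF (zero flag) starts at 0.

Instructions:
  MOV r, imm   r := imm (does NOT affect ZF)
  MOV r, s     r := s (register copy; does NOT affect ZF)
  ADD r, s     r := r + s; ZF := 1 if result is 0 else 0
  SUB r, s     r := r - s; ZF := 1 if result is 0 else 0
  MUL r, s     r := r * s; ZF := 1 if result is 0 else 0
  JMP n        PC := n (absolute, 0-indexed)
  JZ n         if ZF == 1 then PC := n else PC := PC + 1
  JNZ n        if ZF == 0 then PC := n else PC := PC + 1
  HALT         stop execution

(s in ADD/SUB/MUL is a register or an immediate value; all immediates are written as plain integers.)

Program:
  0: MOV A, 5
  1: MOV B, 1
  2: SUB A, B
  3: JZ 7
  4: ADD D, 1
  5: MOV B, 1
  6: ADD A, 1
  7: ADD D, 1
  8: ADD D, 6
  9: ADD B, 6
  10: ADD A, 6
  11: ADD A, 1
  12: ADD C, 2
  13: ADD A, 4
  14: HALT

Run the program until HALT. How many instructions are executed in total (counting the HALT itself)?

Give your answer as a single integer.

Step 1: PC=0 exec 'MOV A, 5'. After: A=5 B=0 C=0 D=0 ZF=0 PC=1
Step 2: PC=1 exec 'MOV B, 1'. After: A=5 B=1 C=0 D=0 ZF=0 PC=2
Step 3: PC=2 exec 'SUB A, B'. After: A=4 B=1 C=0 D=0 ZF=0 PC=3
Step 4: PC=3 exec 'JZ 7'. After: A=4 B=1 C=0 D=0 ZF=0 PC=4
Step 5: PC=4 exec 'ADD D, 1'. After: A=4 B=1 C=0 D=1 ZF=0 PC=5
Step 6: PC=5 exec 'MOV B, 1'. After: A=4 B=1 C=0 D=1 ZF=0 PC=6
Step 7: PC=6 exec 'ADD A, 1'. After: A=5 B=1 C=0 D=1 ZF=0 PC=7
Step 8: PC=7 exec 'ADD D, 1'. After: A=5 B=1 C=0 D=2 ZF=0 PC=8
Step 9: PC=8 exec 'ADD D, 6'. After: A=5 B=1 C=0 D=8 ZF=0 PC=9
Step 10: PC=9 exec 'ADD B, 6'. After: A=5 B=7 C=0 D=8 ZF=0 PC=10
Step 11: PC=10 exec 'ADD A, 6'. After: A=11 B=7 C=0 D=8 ZF=0 PC=11
Step 12: PC=11 exec 'ADD A, 1'. After: A=12 B=7 C=0 D=8 ZF=0 PC=12
Step 13: PC=12 exec 'ADD C, 2'. After: A=12 B=7 C=2 D=8 ZF=0 PC=13
Step 14: PC=13 exec 'ADD A, 4'. After: A=16 B=7 C=2 D=8 ZF=0 PC=14
Step 15: PC=14 exec 'HALT'. After: A=16 B=7 C=2 D=8 ZF=0 PC=14 HALTED
Total instructions executed: 15

Answer: 15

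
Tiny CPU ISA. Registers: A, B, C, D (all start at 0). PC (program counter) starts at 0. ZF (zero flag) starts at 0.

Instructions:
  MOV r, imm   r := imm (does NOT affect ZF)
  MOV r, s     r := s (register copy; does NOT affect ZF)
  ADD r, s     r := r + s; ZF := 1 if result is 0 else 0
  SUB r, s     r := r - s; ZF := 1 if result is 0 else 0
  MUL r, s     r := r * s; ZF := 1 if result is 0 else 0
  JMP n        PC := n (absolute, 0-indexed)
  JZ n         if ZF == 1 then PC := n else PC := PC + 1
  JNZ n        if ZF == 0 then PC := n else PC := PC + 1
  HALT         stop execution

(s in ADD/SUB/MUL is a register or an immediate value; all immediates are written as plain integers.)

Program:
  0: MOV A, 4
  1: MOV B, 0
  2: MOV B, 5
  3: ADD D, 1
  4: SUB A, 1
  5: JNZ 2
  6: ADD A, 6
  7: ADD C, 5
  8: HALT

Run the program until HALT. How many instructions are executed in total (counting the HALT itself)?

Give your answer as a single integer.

Step 1: PC=0 exec 'MOV A, 4'. After: A=4 B=0 C=0 D=0 ZF=0 PC=1
Step 2: PC=1 exec 'MOV B, 0'. After: A=4 B=0 C=0 D=0 ZF=0 PC=2
Step 3: PC=2 exec 'MOV B, 5'. After: A=4 B=5 C=0 D=0 ZF=0 PC=3
Step 4: PC=3 exec 'ADD D, 1'. After: A=4 B=5 C=0 D=1 ZF=0 PC=4
Step 5: PC=4 exec 'SUB A, 1'. After: A=3 B=5 C=0 D=1 ZF=0 PC=5
Step 6: PC=5 exec 'JNZ 2'. After: A=3 B=5 C=0 D=1 ZF=0 PC=2
Step 7: PC=2 exec 'MOV B, 5'. After: A=3 B=5 C=0 D=1 ZF=0 PC=3
Step 8: PC=3 exec 'ADD D, 1'. After: A=3 B=5 C=0 D=2 ZF=0 PC=4
Step 9: PC=4 exec 'SUB A, 1'. After: A=2 B=5 C=0 D=2 ZF=0 PC=5
Step 10: PC=5 exec 'JNZ 2'. After: A=2 B=5 C=0 D=2 ZF=0 PC=2
Step 11: PC=2 exec 'MOV B, 5'. After: A=2 B=5 C=0 D=2 ZF=0 PC=3
Step 12: PC=3 exec 'ADD D, 1'. After: A=2 B=5 C=0 D=3 ZF=0 PC=4
Step 13: PC=4 exec 'SUB A, 1'. After: A=1 B=5 C=0 D=3 ZF=0 PC=5
Step 14: PC=5 exec 'JNZ 2'. After: A=1 B=5 C=0 D=3 ZF=0 PC=2
Step 15: PC=2 exec 'MOV B, 5'. After: A=1 B=5 C=0 D=3 ZF=0 PC=3
Step 16: PC=3 exec 'ADD D, 1'. After: A=1 B=5 C=0 D=4 ZF=0 PC=4
Step 17: PC=4 exec 'SUB A, 1'. After: A=0 B=5 C=0 D=4 ZF=1 PC=5
Step 18: PC=5 exec 'JNZ 2'. After: A=0 B=5 C=0 D=4 ZF=1 PC=6
Step 19: PC=6 exec 'ADD A, 6'. After: A=6 B=5 C=0 D=4 ZF=0 PC=7
Step 20: PC=7 exec 'ADD C, 5'. After: A=6 B=5 C=5 D=4 ZF=0 PC=8
Step 21: PC=8 exec 'HALT'. After: A=6 B=5 C=5 D=4 ZF=0 PC=8 HALTED
Total instructions executed: 21

Answer: 21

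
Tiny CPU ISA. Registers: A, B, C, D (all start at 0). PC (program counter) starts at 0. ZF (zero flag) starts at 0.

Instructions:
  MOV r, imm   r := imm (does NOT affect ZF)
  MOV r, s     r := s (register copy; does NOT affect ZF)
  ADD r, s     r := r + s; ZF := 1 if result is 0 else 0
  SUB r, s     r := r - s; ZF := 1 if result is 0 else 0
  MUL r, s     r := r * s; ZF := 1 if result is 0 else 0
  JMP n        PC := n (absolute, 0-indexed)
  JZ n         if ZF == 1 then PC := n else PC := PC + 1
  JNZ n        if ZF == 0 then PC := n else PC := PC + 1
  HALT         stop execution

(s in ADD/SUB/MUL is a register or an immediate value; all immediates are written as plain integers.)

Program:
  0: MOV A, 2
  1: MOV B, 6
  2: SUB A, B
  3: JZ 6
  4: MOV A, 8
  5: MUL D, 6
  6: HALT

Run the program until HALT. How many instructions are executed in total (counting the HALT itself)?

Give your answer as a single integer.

Step 1: PC=0 exec 'MOV A, 2'. After: A=2 B=0 C=0 D=0 ZF=0 PC=1
Step 2: PC=1 exec 'MOV B, 6'. After: A=2 B=6 C=0 D=0 ZF=0 PC=2
Step 3: PC=2 exec 'SUB A, B'. After: A=-4 B=6 C=0 D=0 ZF=0 PC=3
Step 4: PC=3 exec 'JZ 6'. After: A=-4 B=6 C=0 D=0 ZF=0 PC=4
Step 5: PC=4 exec 'MOV A, 8'. After: A=8 B=6 C=0 D=0 ZF=0 PC=5
Step 6: PC=5 exec 'MUL D, 6'. After: A=8 B=6 C=0 D=0 ZF=1 PC=6
Step 7: PC=6 exec 'HALT'. After: A=8 B=6 C=0 D=0 ZF=1 PC=6 HALTED
Total instructions executed: 7

Answer: 7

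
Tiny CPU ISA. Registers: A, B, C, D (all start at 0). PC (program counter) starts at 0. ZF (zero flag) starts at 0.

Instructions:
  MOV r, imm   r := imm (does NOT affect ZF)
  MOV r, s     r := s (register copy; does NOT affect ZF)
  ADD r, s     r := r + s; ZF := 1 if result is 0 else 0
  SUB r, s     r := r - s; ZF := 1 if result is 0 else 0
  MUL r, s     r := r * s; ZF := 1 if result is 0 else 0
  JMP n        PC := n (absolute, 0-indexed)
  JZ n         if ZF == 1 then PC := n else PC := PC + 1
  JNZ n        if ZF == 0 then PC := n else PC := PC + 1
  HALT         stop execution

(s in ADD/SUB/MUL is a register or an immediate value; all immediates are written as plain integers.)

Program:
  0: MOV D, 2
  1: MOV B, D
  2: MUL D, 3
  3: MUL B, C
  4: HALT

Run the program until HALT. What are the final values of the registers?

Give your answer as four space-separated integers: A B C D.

Answer: 0 0 0 6

Derivation:
Step 1: PC=0 exec 'MOV D, 2'. After: A=0 B=0 C=0 D=2 ZF=0 PC=1
Step 2: PC=1 exec 'MOV B, D'. After: A=0 B=2 C=0 D=2 ZF=0 PC=2
Step 3: PC=2 exec 'MUL D, 3'. After: A=0 B=2 C=0 D=6 ZF=0 PC=3
Step 4: PC=3 exec 'MUL B, C'. After: A=0 B=0 C=0 D=6 ZF=1 PC=4
Step 5: PC=4 exec 'HALT'. After: A=0 B=0 C=0 D=6 ZF=1 PC=4 HALTED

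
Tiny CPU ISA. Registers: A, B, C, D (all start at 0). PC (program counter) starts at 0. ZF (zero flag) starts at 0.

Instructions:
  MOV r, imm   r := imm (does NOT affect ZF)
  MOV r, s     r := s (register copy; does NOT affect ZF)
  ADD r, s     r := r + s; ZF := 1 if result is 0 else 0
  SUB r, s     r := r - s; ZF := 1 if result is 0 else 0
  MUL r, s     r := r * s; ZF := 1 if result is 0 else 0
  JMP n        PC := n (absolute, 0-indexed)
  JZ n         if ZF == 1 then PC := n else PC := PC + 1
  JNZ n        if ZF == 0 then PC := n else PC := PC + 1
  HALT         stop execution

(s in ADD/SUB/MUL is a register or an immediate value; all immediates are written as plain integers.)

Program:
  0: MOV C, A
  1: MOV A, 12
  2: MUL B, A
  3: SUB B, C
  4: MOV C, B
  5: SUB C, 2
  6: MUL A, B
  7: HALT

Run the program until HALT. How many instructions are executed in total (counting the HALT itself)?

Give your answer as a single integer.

Answer: 8

Derivation:
Step 1: PC=0 exec 'MOV C, A'. After: A=0 B=0 C=0 D=0 ZF=0 PC=1
Step 2: PC=1 exec 'MOV A, 12'. After: A=12 B=0 C=0 D=0 ZF=0 PC=2
Step 3: PC=2 exec 'MUL B, A'. After: A=12 B=0 C=0 D=0 ZF=1 PC=3
Step 4: PC=3 exec 'SUB B, C'. After: A=12 B=0 C=0 D=0 ZF=1 PC=4
Step 5: PC=4 exec 'MOV C, B'. After: A=12 B=0 C=0 D=0 ZF=1 PC=5
Step 6: PC=5 exec 'SUB C, 2'. After: A=12 B=0 C=-2 D=0 ZF=0 PC=6
Step 7: PC=6 exec 'MUL A, B'. After: A=0 B=0 C=-2 D=0 ZF=1 PC=7
Step 8: PC=7 exec 'HALT'. After: A=0 B=0 C=-2 D=0 ZF=1 PC=7 HALTED
Total instructions executed: 8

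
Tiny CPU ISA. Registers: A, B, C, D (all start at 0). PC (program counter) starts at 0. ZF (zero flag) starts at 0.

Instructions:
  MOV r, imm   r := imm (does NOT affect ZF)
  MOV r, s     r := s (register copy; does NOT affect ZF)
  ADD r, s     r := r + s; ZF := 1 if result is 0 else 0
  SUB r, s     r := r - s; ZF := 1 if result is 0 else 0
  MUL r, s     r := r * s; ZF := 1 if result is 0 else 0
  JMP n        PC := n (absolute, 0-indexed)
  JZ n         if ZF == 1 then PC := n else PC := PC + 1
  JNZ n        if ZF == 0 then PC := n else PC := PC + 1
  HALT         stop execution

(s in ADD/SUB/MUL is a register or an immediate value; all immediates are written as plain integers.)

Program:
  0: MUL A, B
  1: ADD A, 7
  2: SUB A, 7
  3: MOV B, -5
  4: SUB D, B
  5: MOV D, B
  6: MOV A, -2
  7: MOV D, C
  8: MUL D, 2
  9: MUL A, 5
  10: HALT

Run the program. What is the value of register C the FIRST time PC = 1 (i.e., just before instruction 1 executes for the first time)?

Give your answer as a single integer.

Step 1: PC=0 exec 'MUL A, B'. After: A=0 B=0 C=0 D=0 ZF=1 PC=1
First time PC=1: C=0

0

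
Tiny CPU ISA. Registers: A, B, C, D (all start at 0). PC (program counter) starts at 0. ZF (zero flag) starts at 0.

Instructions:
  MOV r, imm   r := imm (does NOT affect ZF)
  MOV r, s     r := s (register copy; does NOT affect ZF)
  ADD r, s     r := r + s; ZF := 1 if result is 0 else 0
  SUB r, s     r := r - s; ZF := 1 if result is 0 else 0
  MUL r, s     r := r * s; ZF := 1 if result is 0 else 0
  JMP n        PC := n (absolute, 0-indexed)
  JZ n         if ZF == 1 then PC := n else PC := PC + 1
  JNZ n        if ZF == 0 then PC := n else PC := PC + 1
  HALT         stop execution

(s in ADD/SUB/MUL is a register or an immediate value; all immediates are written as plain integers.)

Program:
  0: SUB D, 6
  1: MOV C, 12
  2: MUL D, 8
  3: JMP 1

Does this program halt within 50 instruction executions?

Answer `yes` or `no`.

Answer: no

Derivation:
Step 1: PC=0 exec 'SUB D, 6'. After: A=0 B=0 C=0 D=-6 ZF=0 PC=1
Step 2: PC=1 exec 'MOV C, 12'. After: A=0 B=0 C=12 D=-6 ZF=0 PC=2
Step 3: PC=2 exec 'MUL D, 8'. After: A=0 B=0 C=12 D=-48 ZF=0 PC=3
Step 4: PC=3 exec 'JMP 1'. After: A=0 B=0 C=12 D=-48 ZF=0 PC=1
Step 5: PC=1 exec 'MOV C, 12'. After: A=0 B=0 C=12 D=-48 ZF=0 PC=2
Step 6: PC=2 exec 'MUL D, 8'. After: A=0 B=0 C=12 D=-384 ZF=0 PC=3
Step 7: PC=3 exec 'JMP 1'. After: A=0 B=0 C=12 D=-384 ZF=0 PC=1
Step 8: PC=1 exec 'MOV C, 12'. After: A=0 B=0 C=12 D=-384 ZF=0 PC=2
Step 9: PC=2 exec 'MUL D, 8'. After: A=0 B=0 C=12 D=-3072 ZF=0 PC=3
Step 10: PC=3 exec 'JMP 1'. After: A=0 B=0 C=12 D=-3072 ZF=0 PC=1
Step 11: PC=1 exec 'MOV C, 12'. After: A=0 B=0 C=12 D=-3072 ZF=0 PC=2
Step 12: PC=2 exec 'MUL D, 8'. After: A=0 B=0 C=12 D=-24576 ZF=0 PC=3
Step 13: PC=3 exec 'JMP 1'. After: A=0 B=0 C=12 D=-24576 ZF=0 PC=1
Step 14: PC=1 exec 'MOV C, 12'. After: A=0 B=0 C=12 D=-24576 ZF=0 PC=2
Step 15: PC=2 exec 'MUL D, 8'. After: A=0 B=0 C=12 D=-196608 ZF=0 PC=3
After 50 steps: not halted. PC revisits the same instructions with no path to HALT; will never halt.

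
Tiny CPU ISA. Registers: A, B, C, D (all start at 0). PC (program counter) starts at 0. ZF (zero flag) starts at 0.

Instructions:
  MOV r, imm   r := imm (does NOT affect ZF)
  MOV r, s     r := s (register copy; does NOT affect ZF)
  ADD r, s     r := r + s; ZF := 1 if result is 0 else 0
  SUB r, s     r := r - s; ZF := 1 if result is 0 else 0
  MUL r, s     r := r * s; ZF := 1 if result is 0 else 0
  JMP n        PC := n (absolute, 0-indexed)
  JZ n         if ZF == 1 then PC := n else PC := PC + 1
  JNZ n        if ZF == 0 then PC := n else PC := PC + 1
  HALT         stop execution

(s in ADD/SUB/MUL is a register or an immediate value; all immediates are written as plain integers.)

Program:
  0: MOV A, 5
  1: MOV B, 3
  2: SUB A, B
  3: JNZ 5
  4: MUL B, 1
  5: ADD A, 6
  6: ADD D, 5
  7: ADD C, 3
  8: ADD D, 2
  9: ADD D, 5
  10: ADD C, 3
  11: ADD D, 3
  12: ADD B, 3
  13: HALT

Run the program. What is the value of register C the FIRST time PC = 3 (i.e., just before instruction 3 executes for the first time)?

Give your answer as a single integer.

Step 1: PC=0 exec 'MOV A, 5'. After: A=5 B=0 C=0 D=0 ZF=0 PC=1
Step 2: PC=1 exec 'MOV B, 3'. After: A=5 B=3 C=0 D=0 ZF=0 PC=2
Step 3: PC=2 exec 'SUB A, B'. After: A=2 B=3 C=0 D=0 ZF=0 PC=3
First time PC=3: C=0

0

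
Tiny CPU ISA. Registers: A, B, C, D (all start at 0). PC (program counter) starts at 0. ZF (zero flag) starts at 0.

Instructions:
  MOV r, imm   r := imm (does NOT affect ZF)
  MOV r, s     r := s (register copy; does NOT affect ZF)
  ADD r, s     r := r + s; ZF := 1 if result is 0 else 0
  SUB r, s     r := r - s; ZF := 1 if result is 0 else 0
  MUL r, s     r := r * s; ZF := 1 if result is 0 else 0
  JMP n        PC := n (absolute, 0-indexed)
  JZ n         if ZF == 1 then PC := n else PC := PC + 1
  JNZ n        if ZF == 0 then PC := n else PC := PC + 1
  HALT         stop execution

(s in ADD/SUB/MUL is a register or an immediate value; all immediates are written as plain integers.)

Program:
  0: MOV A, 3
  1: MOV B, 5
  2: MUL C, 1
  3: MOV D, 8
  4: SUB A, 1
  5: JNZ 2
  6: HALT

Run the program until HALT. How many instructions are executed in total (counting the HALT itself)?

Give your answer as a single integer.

Step 1: PC=0 exec 'MOV A, 3'. After: A=3 B=0 C=0 D=0 ZF=0 PC=1
Step 2: PC=1 exec 'MOV B, 5'. After: A=3 B=5 C=0 D=0 ZF=0 PC=2
Step 3: PC=2 exec 'MUL C, 1'. After: A=3 B=5 C=0 D=0 ZF=1 PC=3
Step 4: PC=3 exec 'MOV D, 8'. After: A=3 B=5 C=0 D=8 ZF=1 PC=4
Step 5: PC=4 exec 'SUB A, 1'. After: A=2 B=5 C=0 D=8 ZF=0 PC=5
Step 6: PC=5 exec 'JNZ 2'. After: A=2 B=5 C=0 D=8 ZF=0 PC=2
Step 7: PC=2 exec 'MUL C, 1'. After: A=2 B=5 C=0 D=8 ZF=1 PC=3
Step 8: PC=3 exec 'MOV D, 8'. After: A=2 B=5 C=0 D=8 ZF=1 PC=4
Step 9: PC=4 exec 'SUB A, 1'. After: A=1 B=5 C=0 D=8 ZF=0 PC=5
Step 10: PC=5 exec 'JNZ 2'. After: A=1 B=5 C=0 D=8 ZF=0 PC=2
Step 11: PC=2 exec 'MUL C, 1'. After: A=1 B=5 C=0 D=8 ZF=1 PC=3
Step 12: PC=3 exec 'MOV D, 8'. After: A=1 B=5 C=0 D=8 ZF=1 PC=4
Step 13: PC=4 exec 'SUB A, 1'. After: A=0 B=5 C=0 D=8 ZF=1 PC=5
Step 14: PC=5 exec 'JNZ 2'. After: A=0 B=5 C=0 D=8 ZF=1 PC=6
Step 15: PC=6 exec 'HALT'. After: A=0 B=5 C=0 D=8 ZF=1 PC=6 HALTED
Total instructions executed: 15

Answer: 15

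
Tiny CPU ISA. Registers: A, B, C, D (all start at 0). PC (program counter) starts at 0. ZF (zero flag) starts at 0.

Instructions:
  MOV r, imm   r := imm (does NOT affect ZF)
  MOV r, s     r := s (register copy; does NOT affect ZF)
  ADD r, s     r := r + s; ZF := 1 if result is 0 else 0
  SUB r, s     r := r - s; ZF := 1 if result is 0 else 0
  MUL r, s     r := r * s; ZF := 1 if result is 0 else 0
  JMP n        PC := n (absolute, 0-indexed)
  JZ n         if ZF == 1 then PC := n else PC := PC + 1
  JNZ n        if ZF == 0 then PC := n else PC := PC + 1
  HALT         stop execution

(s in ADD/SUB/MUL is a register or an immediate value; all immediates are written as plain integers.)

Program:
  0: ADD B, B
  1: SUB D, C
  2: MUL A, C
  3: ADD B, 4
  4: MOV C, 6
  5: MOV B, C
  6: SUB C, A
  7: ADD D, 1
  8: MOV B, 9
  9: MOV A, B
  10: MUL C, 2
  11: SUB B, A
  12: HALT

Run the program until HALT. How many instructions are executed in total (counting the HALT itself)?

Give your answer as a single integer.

Step 1: PC=0 exec 'ADD B, B'. After: A=0 B=0 C=0 D=0 ZF=1 PC=1
Step 2: PC=1 exec 'SUB D, C'. After: A=0 B=0 C=0 D=0 ZF=1 PC=2
Step 3: PC=2 exec 'MUL A, C'. After: A=0 B=0 C=0 D=0 ZF=1 PC=3
Step 4: PC=3 exec 'ADD B, 4'. After: A=0 B=4 C=0 D=0 ZF=0 PC=4
Step 5: PC=4 exec 'MOV C, 6'. After: A=0 B=4 C=6 D=0 ZF=0 PC=5
Step 6: PC=5 exec 'MOV B, C'. After: A=0 B=6 C=6 D=0 ZF=0 PC=6
Step 7: PC=6 exec 'SUB C, A'. After: A=0 B=6 C=6 D=0 ZF=0 PC=7
Step 8: PC=7 exec 'ADD D, 1'. After: A=0 B=6 C=6 D=1 ZF=0 PC=8
Step 9: PC=8 exec 'MOV B, 9'. After: A=0 B=9 C=6 D=1 ZF=0 PC=9
Step 10: PC=9 exec 'MOV A, B'. After: A=9 B=9 C=6 D=1 ZF=0 PC=10
Step 11: PC=10 exec 'MUL C, 2'. After: A=9 B=9 C=12 D=1 ZF=0 PC=11
Step 12: PC=11 exec 'SUB B, A'. After: A=9 B=0 C=12 D=1 ZF=1 PC=12
Step 13: PC=12 exec 'HALT'. After: A=9 B=0 C=12 D=1 ZF=1 PC=12 HALTED
Total instructions executed: 13

Answer: 13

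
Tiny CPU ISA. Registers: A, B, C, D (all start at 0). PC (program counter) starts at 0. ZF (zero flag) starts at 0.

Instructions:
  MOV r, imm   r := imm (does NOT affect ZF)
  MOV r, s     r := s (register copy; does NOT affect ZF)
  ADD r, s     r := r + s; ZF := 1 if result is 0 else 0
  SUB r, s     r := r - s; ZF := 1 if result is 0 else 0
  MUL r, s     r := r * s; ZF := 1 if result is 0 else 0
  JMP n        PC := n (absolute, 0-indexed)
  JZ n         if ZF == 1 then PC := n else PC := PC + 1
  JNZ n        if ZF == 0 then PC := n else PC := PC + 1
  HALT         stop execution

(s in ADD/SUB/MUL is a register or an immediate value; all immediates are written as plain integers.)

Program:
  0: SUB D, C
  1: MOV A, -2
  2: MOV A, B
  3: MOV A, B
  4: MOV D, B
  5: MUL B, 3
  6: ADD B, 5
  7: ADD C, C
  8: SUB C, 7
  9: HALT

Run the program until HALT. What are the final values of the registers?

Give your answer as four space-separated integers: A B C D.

Answer: 0 5 -7 0

Derivation:
Step 1: PC=0 exec 'SUB D, C'. After: A=0 B=0 C=0 D=0 ZF=1 PC=1
Step 2: PC=1 exec 'MOV A, -2'. After: A=-2 B=0 C=0 D=0 ZF=1 PC=2
Step 3: PC=2 exec 'MOV A, B'. After: A=0 B=0 C=0 D=0 ZF=1 PC=3
Step 4: PC=3 exec 'MOV A, B'. After: A=0 B=0 C=0 D=0 ZF=1 PC=4
Step 5: PC=4 exec 'MOV D, B'. After: A=0 B=0 C=0 D=0 ZF=1 PC=5
Step 6: PC=5 exec 'MUL B, 3'. After: A=0 B=0 C=0 D=0 ZF=1 PC=6
Step 7: PC=6 exec 'ADD B, 5'. After: A=0 B=5 C=0 D=0 ZF=0 PC=7
Step 8: PC=7 exec 'ADD C, C'. After: A=0 B=5 C=0 D=0 ZF=1 PC=8
Step 9: PC=8 exec 'SUB C, 7'. After: A=0 B=5 C=-7 D=0 ZF=0 PC=9
Step 10: PC=9 exec 'HALT'. After: A=0 B=5 C=-7 D=0 ZF=0 PC=9 HALTED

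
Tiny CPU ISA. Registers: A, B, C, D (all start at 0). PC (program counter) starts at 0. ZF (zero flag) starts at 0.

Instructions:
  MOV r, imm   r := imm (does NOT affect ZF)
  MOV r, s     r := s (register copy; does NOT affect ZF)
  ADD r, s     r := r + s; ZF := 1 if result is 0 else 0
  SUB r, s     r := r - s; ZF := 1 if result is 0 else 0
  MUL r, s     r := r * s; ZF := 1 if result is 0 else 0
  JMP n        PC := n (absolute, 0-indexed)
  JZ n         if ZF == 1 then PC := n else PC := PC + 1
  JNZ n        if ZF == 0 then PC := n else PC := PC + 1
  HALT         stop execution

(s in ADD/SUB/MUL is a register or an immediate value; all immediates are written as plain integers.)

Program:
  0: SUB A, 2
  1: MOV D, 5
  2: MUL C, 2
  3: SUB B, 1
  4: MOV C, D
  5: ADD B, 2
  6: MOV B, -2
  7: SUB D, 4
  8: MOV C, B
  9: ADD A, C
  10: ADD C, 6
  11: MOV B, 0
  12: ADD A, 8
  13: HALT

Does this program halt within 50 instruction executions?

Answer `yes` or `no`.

Step 1: PC=0 exec 'SUB A, 2'. After: A=-2 B=0 C=0 D=0 ZF=0 PC=1
Step 2: PC=1 exec 'MOV D, 5'. After: A=-2 B=0 C=0 D=5 ZF=0 PC=2
Step 3: PC=2 exec 'MUL C, 2'. After: A=-2 B=0 C=0 D=5 ZF=1 PC=3
Step 4: PC=3 exec 'SUB B, 1'. After: A=-2 B=-1 C=0 D=5 ZF=0 PC=4
Step 5: PC=4 exec 'MOV C, D'. After: A=-2 B=-1 C=5 D=5 ZF=0 PC=5
Step 6: PC=5 exec 'ADD B, 2'. After: A=-2 B=1 C=5 D=5 ZF=0 PC=6
Step 7: PC=6 exec 'MOV B, -2'. After: A=-2 B=-2 C=5 D=5 ZF=0 PC=7
Step 8: PC=7 exec 'SUB D, 4'. After: A=-2 B=-2 C=5 D=1 ZF=0 PC=8
Step 9: PC=8 exec 'MOV C, B'. After: A=-2 B=-2 C=-2 D=1 ZF=0 PC=9
Step 10: PC=9 exec 'ADD A, C'. After: A=-4 B=-2 C=-2 D=1 ZF=0 PC=10
Step 11: PC=10 exec 'ADD C, 6'. After: A=-4 B=-2 C=4 D=1 ZF=0 PC=11
Step 12: PC=11 exec 'MOV B, 0'. After: A=-4 B=0 C=4 D=1 ZF=0 PC=12
Step 13: PC=12 exec 'ADD A, 8'. After: A=4 B=0 C=4 D=1 ZF=0 PC=13
Step 14: PC=13 exec 'HALT'. After: A=4 B=0 C=4 D=1 ZF=0 PC=13 HALTED

Answer: yes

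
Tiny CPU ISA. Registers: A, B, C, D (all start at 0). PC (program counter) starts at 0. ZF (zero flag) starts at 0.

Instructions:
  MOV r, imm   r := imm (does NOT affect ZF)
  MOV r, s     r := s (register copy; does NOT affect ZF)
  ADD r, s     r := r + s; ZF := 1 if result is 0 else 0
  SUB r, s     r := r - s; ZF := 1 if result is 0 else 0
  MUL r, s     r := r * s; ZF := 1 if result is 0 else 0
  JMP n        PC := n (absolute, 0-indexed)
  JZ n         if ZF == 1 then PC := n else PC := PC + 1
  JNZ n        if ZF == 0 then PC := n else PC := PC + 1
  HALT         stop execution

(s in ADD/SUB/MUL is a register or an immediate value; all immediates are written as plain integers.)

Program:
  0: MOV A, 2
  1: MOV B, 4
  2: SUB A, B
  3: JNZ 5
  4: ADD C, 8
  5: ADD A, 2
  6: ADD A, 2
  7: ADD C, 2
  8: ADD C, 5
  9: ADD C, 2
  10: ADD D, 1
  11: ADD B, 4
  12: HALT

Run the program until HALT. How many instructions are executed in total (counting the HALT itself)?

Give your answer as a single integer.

Answer: 12

Derivation:
Step 1: PC=0 exec 'MOV A, 2'. After: A=2 B=0 C=0 D=0 ZF=0 PC=1
Step 2: PC=1 exec 'MOV B, 4'. After: A=2 B=4 C=0 D=0 ZF=0 PC=2
Step 3: PC=2 exec 'SUB A, B'. After: A=-2 B=4 C=0 D=0 ZF=0 PC=3
Step 4: PC=3 exec 'JNZ 5'. After: A=-2 B=4 C=0 D=0 ZF=0 PC=5
Step 5: PC=5 exec 'ADD A, 2'. After: A=0 B=4 C=0 D=0 ZF=1 PC=6
Step 6: PC=6 exec 'ADD A, 2'. After: A=2 B=4 C=0 D=0 ZF=0 PC=7
Step 7: PC=7 exec 'ADD C, 2'. After: A=2 B=4 C=2 D=0 ZF=0 PC=8
Step 8: PC=8 exec 'ADD C, 5'. After: A=2 B=4 C=7 D=0 ZF=0 PC=9
Step 9: PC=9 exec 'ADD C, 2'. After: A=2 B=4 C=9 D=0 ZF=0 PC=10
Step 10: PC=10 exec 'ADD D, 1'. After: A=2 B=4 C=9 D=1 ZF=0 PC=11
Step 11: PC=11 exec 'ADD B, 4'. After: A=2 B=8 C=9 D=1 ZF=0 PC=12
Step 12: PC=12 exec 'HALT'. After: A=2 B=8 C=9 D=1 ZF=0 PC=12 HALTED
Total instructions executed: 12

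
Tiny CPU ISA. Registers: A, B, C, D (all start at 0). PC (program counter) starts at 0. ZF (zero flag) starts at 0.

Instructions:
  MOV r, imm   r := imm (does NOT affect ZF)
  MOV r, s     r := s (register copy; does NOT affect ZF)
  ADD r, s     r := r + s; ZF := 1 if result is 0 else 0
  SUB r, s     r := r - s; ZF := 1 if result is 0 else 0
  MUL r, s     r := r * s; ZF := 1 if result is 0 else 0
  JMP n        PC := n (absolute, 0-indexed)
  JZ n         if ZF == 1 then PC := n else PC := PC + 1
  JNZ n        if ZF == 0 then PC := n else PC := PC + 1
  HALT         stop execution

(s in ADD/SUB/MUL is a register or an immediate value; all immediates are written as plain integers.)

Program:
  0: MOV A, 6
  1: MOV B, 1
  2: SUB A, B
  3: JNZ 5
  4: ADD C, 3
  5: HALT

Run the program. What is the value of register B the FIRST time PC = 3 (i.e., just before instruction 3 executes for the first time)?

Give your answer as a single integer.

Step 1: PC=0 exec 'MOV A, 6'. After: A=6 B=0 C=0 D=0 ZF=0 PC=1
Step 2: PC=1 exec 'MOV B, 1'. After: A=6 B=1 C=0 D=0 ZF=0 PC=2
Step 3: PC=2 exec 'SUB A, B'. After: A=5 B=1 C=0 D=0 ZF=0 PC=3
First time PC=3: B=1

1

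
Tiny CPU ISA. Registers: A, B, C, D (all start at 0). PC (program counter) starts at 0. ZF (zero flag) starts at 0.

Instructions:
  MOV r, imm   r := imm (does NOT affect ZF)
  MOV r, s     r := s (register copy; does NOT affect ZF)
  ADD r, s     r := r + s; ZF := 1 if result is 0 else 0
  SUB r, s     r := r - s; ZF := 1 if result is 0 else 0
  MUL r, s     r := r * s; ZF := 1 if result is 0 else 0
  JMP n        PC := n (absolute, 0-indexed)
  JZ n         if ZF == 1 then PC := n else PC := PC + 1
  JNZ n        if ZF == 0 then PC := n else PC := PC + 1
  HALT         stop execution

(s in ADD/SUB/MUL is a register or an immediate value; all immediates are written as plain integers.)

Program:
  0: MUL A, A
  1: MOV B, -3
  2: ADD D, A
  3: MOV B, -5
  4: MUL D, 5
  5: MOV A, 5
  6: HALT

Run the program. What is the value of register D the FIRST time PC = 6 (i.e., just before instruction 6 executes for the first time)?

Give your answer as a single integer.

Step 1: PC=0 exec 'MUL A, A'. After: A=0 B=0 C=0 D=0 ZF=1 PC=1
Step 2: PC=1 exec 'MOV B, -3'. After: A=0 B=-3 C=0 D=0 ZF=1 PC=2
Step 3: PC=2 exec 'ADD D, A'. After: A=0 B=-3 C=0 D=0 ZF=1 PC=3
Step 4: PC=3 exec 'MOV B, -5'. After: A=0 B=-5 C=0 D=0 ZF=1 PC=4
Step 5: PC=4 exec 'MUL D, 5'. After: A=0 B=-5 C=0 D=0 ZF=1 PC=5
Step 6: PC=5 exec 'MOV A, 5'. After: A=5 B=-5 C=0 D=0 ZF=1 PC=6
First time PC=6: D=0

0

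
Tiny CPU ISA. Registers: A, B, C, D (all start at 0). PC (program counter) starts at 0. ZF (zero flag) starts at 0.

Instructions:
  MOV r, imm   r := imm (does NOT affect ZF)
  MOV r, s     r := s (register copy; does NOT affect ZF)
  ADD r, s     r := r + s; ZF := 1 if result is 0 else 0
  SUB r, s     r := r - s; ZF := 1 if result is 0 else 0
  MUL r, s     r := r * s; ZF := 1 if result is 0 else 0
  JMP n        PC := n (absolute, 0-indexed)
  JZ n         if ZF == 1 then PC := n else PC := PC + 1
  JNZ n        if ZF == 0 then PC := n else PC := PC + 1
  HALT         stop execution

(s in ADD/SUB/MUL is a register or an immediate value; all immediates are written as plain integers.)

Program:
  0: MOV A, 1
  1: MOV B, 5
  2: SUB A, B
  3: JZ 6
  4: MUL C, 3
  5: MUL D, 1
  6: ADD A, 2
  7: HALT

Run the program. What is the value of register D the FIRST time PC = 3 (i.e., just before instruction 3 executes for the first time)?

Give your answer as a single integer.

Step 1: PC=0 exec 'MOV A, 1'. After: A=1 B=0 C=0 D=0 ZF=0 PC=1
Step 2: PC=1 exec 'MOV B, 5'. After: A=1 B=5 C=0 D=0 ZF=0 PC=2
Step 3: PC=2 exec 'SUB A, B'. After: A=-4 B=5 C=0 D=0 ZF=0 PC=3
First time PC=3: D=0

0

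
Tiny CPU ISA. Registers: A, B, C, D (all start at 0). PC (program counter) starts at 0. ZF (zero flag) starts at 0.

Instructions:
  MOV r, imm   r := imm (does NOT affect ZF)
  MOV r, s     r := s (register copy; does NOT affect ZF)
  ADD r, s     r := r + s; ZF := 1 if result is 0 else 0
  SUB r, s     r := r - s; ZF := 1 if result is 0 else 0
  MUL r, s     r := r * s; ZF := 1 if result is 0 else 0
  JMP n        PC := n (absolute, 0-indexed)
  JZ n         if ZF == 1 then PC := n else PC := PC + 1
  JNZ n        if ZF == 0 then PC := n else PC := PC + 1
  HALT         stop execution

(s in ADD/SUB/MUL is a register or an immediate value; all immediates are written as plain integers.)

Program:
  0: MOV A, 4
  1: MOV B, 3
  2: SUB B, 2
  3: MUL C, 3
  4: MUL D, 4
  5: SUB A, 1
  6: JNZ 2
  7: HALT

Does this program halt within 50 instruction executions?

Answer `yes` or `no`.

Step 1: PC=0 exec 'MOV A, 4'. After: A=4 B=0 C=0 D=0 ZF=0 PC=1
Step 2: PC=1 exec 'MOV B, 3'. After: A=4 B=3 C=0 D=0 ZF=0 PC=2
Step 3: PC=2 exec 'SUB B, 2'. After: A=4 B=1 C=0 D=0 ZF=0 PC=3
Step 4: PC=3 exec 'MUL C, 3'. After: A=4 B=1 C=0 D=0 ZF=1 PC=4
Step 5: PC=4 exec 'MUL D, 4'. After: A=4 B=1 C=0 D=0 ZF=1 PC=5
Step 6: PC=5 exec 'SUB A, 1'. After: A=3 B=1 C=0 D=0 ZF=0 PC=6
Step 7: PC=6 exec 'JNZ 2'. After: A=3 B=1 C=0 D=0 ZF=0 PC=2
Step 8: PC=2 exec 'SUB B, 2'. After: A=3 B=-1 C=0 D=0 ZF=0 PC=3
Step 9: PC=3 exec 'MUL C, 3'. After: A=3 B=-1 C=0 D=0 ZF=1 PC=4
Step 10: PC=4 exec 'MUL D, 4'. After: A=3 B=-1 C=0 D=0 ZF=1 PC=5
Step 11: PC=5 exec 'SUB A, 1'. After: A=2 B=-1 C=0 D=0 ZF=0 PC=6
Step 12: PC=6 exec 'JNZ 2'. After: A=2 B=-1 C=0 D=0 ZF=0 PC=2
Step 13: PC=2 exec 'SUB B, 2'. After: A=2 B=-3 C=0 D=0 ZF=0 PC=3
Step 14: PC=3 exec 'MUL C, 3'. After: A=2 B=-3 C=0 D=0 ZF=1 PC=4
Step 15: PC=4 exec 'MUL D, 4'. After: A=2 B=-3 C=0 D=0 ZF=1 PC=5
Step 16: PC=5 exec 'SUB A, 1'. After: A=1 B=-3 C=0 D=0 ZF=0 PC=6
Step 17: PC=6 exec 'JNZ 2'. After: A=1 B=-3 C=0 D=0 ZF=0 PC=2
Step 18: PC=2 exec 'SUB B, 2'. After: A=1 B=-5 C=0 D=0 ZF=0 PC=3
Step 19: PC=3 exec 'MUL C, 3'. After: A=1 B=-5 C=0 D=0 ZF=1 PC=4
Step 20: PC=4 exec 'MUL D, 4'. After: A=1 B=-5 C=0 D=0 ZF=1 PC=5
Step 21: PC=5 exec 'SUB A, 1'. After: A=0 B=-5 C=0 D=0 ZF=1 PC=6
Step 22: PC=6 exec 'JNZ 2'. After: A=0 B=-5 C=0 D=0 ZF=1 PC=7
Step 23: PC=7 exec 'HALT'. After: A=0 B=-5 C=0 D=0 ZF=1 PC=7 HALTED

Answer: yes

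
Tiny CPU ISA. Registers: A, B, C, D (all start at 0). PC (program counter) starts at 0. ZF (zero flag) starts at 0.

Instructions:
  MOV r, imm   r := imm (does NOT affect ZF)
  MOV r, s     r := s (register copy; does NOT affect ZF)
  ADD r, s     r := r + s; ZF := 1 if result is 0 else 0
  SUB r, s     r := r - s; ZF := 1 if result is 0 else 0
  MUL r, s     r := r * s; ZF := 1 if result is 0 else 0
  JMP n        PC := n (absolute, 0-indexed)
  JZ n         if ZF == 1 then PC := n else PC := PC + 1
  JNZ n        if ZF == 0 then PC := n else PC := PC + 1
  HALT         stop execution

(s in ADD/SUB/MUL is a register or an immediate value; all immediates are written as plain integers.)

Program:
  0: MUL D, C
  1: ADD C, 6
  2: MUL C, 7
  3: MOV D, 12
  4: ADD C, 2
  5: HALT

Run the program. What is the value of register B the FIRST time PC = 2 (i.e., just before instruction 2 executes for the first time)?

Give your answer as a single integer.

Step 1: PC=0 exec 'MUL D, C'. After: A=0 B=0 C=0 D=0 ZF=1 PC=1
Step 2: PC=1 exec 'ADD C, 6'. After: A=0 B=0 C=6 D=0 ZF=0 PC=2
First time PC=2: B=0

0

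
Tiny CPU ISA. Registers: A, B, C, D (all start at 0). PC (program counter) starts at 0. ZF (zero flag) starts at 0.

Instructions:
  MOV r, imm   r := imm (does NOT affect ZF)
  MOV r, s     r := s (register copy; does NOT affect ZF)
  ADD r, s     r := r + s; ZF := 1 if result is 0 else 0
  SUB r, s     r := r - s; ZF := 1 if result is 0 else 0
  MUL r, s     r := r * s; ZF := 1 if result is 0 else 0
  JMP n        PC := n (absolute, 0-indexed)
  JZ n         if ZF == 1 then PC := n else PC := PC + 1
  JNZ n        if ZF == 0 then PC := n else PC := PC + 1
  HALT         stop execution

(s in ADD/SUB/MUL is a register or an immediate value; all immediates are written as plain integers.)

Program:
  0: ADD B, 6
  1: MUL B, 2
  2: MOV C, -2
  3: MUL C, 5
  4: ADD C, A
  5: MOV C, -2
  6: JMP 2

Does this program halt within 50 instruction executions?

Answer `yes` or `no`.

Step 1: PC=0 exec 'ADD B, 6'. After: A=0 B=6 C=0 D=0 ZF=0 PC=1
Step 2: PC=1 exec 'MUL B, 2'. After: A=0 B=12 C=0 D=0 ZF=0 PC=2
Step 3: PC=2 exec 'MOV C, -2'. After: A=0 B=12 C=-2 D=0 ZF=0 PC=3
Step 4: PC=3 exec 'MUL C, 5'. After: A=0 B=12 C=-10 D=0 ZF=0 PC=4
Step 5: PC=4 exec 'ADD C, A'. After: A=0 B=12 C=-10 D=0 ZF=0 PC=5
Step 6: PC=5 exec 'MOV C, -2'. After: A=0 B=12 C=-2 D=0 ZF=0 PC=6
Step 7: PC=6 exec 'JMP 2'. After: A=0 B=12 C=-2 D=0 ZF=0 PC=2
Step 8: PC=2 exec 'MOV C, -2'. After: A=0 B=12 C=-2 D=0 ZF=0 PC=3
State after step 8 equals state after step 3: the program is in a cycle of length 5 and will never halt.

Answer: no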